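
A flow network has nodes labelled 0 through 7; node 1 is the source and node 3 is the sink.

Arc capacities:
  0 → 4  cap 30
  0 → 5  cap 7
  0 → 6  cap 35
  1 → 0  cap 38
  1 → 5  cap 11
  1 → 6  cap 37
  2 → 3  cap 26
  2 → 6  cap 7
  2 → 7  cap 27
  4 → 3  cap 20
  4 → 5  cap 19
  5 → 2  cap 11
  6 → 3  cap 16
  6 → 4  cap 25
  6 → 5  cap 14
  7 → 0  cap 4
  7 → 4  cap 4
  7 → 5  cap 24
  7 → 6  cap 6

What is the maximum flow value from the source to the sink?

augment #1: 1→6→3 bottleneck 16, total now 16
augment #2: 1→0→4→3 bottleneck 20, total now 36
augment #3: 1→5→2→3 bottleneck 11, total now 47

Maximum flow value: 47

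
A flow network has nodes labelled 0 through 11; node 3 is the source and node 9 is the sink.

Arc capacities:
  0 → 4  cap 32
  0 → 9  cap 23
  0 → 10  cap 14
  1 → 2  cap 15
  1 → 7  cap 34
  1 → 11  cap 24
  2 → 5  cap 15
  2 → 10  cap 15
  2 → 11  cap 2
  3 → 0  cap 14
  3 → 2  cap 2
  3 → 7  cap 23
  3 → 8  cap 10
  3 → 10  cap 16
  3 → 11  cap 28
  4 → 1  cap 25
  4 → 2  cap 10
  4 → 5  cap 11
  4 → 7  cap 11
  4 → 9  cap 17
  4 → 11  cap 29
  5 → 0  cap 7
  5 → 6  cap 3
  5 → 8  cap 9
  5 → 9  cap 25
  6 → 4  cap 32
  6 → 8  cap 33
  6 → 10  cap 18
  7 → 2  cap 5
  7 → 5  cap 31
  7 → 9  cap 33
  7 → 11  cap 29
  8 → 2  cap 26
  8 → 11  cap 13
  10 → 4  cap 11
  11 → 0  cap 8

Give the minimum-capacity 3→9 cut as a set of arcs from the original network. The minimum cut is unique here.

augment #1: 3→0→9 push 14
augment #2: 3→7→9 push 23
augment #3: 3→2→5→9 push 2
augment #4: 3→10→4→9 push 11
augment #5: 3→11→0→9 push 8
augment #6: 3→8→2→5→9 push 10
max flow = 68; residual-reachable set from 3 gives S-side
cut edges (S→T): {(3,0), (3,2), (3,7), (3,8), (10,4), (11,0)} total cap 68

Min-cut arcs: {(3,0), (3,2), (3,7), (3,8), (10,4), (11,0)} (total capacity 68)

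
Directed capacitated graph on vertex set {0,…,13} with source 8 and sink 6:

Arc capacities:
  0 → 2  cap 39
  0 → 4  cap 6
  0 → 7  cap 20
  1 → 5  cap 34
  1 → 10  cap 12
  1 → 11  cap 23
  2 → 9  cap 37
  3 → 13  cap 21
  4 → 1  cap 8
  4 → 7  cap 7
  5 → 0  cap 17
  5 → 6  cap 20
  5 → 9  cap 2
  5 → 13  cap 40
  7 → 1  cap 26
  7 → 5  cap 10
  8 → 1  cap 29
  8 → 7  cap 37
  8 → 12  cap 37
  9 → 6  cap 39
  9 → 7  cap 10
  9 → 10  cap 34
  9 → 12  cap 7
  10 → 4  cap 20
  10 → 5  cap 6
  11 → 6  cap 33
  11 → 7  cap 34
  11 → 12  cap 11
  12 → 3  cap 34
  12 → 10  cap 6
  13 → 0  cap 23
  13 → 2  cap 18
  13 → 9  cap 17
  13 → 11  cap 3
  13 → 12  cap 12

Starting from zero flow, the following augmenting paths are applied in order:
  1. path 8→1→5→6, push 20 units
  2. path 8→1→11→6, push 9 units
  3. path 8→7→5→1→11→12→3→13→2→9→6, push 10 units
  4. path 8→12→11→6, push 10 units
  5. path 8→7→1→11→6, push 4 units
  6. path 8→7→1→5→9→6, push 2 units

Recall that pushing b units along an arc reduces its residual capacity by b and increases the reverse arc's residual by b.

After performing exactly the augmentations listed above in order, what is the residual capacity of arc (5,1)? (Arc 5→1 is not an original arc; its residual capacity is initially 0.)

Residual capacity of (5,1): 12

after path 1 (8→1→5→6, push 20): res(5,1)=20
after path 2 (8→1→11→6, push 9): res(5,1)=20
after path 3 (8→7→5→1→11→12→3→13→2→9→6, push 10): res(5,1)=10
after path 4 (8→12→11→6, push 10): res(5,1)=10
after path 5 (8→7→1→11→6, push 4): res(5,1)=10
after path 6 (8→7→1→5→9→6, push 2): res(5,1)=12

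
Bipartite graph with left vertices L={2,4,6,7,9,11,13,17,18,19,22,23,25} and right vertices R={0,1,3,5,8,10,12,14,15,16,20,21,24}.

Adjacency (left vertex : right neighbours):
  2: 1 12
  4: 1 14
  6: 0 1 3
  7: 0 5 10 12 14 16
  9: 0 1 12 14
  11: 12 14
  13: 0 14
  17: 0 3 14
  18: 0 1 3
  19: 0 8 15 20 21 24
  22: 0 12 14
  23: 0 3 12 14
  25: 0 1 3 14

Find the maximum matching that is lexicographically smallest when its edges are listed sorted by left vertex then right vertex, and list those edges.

|M| = 7 (so the lex-smallest maximum matching has 7 edges)
process left vertices in ascending order; for each, take the smallest-labelled available neighbour that still permits 7 edges overall, or leave it unmatched if none does
lex-smallest matching: {2-1, 4-14, 6-0, 7-5, 9-12, 17-3, 19-8}

Lex-smallest maximum matching: {(2,1), (4,14), (6,0), (7,5), (9,12), (17,3), (19,8)}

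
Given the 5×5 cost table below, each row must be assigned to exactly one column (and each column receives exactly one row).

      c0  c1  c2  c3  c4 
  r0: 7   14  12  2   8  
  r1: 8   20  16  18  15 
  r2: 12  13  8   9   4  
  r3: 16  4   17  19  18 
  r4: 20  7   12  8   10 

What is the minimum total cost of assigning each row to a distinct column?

Minimum assignment cost: 30

optimal assignment: row0→col3 (cost 2), row1→col0 (cost 8), row2→col4 (cost 4), row3→col1 (cost 4), row4→col2 (cost 12)
total = 2 + 8 + 4 + 4 + 12 = 30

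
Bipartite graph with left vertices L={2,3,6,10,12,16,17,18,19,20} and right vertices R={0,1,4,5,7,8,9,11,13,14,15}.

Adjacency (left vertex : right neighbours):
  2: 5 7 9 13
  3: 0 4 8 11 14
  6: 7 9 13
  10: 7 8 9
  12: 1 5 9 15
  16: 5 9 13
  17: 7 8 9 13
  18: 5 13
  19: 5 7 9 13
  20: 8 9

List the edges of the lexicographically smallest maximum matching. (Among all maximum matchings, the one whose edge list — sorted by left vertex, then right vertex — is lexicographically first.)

Lex-smallest maximum matching: {(2,5), (3,0), (6,7), (10,8), (12,1), (16,9), (17,13)}

|M| = 7 (so the lex-smallest maximum matching has 7 edges)
process left vertices in ascending order; for each, take the smallest-labelled available neighbour that still permits 7 edges overall, or leave it unmatched if none does
lex-smallest matching: {2-5, 3-0, 6-7, 10-8, 12-1, 16-9, 17-13}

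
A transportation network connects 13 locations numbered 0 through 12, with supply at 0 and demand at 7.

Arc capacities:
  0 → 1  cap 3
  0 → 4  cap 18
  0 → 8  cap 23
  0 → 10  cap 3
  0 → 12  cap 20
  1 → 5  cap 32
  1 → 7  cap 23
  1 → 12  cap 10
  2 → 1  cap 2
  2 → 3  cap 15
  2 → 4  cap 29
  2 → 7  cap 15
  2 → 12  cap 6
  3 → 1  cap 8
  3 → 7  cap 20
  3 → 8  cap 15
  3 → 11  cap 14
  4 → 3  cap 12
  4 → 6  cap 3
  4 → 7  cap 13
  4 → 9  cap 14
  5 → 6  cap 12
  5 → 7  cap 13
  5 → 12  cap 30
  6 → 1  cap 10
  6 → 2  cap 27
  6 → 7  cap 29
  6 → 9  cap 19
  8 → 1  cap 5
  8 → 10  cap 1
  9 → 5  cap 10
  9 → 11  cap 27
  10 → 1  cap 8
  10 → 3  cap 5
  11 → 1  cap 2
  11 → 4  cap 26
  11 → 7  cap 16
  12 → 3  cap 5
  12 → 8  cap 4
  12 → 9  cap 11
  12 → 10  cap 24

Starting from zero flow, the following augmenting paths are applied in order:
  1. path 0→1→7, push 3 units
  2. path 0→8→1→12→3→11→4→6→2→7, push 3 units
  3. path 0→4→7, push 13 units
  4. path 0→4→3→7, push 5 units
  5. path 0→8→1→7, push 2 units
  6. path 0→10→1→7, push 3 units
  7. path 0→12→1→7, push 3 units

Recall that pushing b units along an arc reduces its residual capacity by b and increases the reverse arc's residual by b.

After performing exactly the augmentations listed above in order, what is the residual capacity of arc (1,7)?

Residual capacity of (1,7): 12

after path 1 (0→1→7, push 3): res(1,7)=20
after path 2 (0→8→1→12→3→11→4→6→2→7, push 3): res(1,7)=20
after path 3 (0→4→7, push 13): res(1,7)=20
after path 4 (0→4→3→7, push 5): res(1,7)=20
after path 5 (0→8→1→7, push 2): res(1,7)=18
after path 6 (0→10→1→7, push 3): res(1,7)=15
after path 7 (0→12→1→7, push 3): res(1,7)=12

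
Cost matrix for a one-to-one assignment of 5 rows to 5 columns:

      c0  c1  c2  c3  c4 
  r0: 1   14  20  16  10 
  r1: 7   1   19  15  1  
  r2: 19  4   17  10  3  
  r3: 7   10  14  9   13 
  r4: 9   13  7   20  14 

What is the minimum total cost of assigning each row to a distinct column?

optimal assignment: row0→col0 (cost 1), row1→col1 (cost 1), row2→col4 (cost 3), row3→col3 (cost 9), row4→col2 (cost 7)
total = 1 + 1 + 3 + 9 + 7 = 21

Minimum assignment cost: 21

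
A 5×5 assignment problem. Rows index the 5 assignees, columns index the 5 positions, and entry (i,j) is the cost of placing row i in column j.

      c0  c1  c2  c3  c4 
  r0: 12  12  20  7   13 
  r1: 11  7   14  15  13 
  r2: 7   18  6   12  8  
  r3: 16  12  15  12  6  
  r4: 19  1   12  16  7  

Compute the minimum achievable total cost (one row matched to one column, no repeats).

optimal assignment: row0→col3 (cost 7), row1→col0 (cost 11), row2→col2 (cost 6), row3→col4 (cost 6), row4→col1 (cost 1)
total = 7 + 11 + 6 + 6 + 1 = 31

Minimum assignment cost: 31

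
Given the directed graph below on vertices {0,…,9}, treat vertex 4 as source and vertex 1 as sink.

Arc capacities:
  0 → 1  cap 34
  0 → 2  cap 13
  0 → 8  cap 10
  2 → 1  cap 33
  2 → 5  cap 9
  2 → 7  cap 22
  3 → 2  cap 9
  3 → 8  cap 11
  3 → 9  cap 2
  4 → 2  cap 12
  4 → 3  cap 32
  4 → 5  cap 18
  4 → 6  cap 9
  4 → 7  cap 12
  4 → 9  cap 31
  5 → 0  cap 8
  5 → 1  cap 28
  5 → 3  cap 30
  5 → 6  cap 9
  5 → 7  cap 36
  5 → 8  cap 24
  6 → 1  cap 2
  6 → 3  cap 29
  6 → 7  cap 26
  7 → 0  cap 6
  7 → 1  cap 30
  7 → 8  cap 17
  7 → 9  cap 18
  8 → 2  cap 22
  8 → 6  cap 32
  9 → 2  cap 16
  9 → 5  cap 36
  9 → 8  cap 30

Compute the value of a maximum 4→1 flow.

augment #1: 4→2→1 bottleneck 12, total now 12
augment #2: 4→5→1 bottleneck 18, total now 30
augment #3: 4→6→1 bottleneck 2, total now 32
augment #4: 4→7→1 bottleneck 12, total now 44
augment #5: 4→3→2→1 bottleneck 9, total now 53
augment #6: 4→6→7→1 bottleneck 7, total now 60
augment #7: 4→9→2→1 bottleneck 12, total now 72
augment #8: 4→9→5→1 bottleneck 10, total now 82
augment #9: 4→9→2→7→1 bottleneck 4, total now 86
augment #10: 4→9→5→0→1 bottleneck 5, total now 91
augment #11: 4→3→8→2→7→1 bottleneck 7, total now 98
augment #12: 4→3→9→5→0→1 bottleneck 2, total now 100
augment #13: 4→3→8→2→5→0→1 bottleneck 1, total now 101
augment #14: 4→3→8→2→7→0→1 bottleneck 3, total now 104

Maximum flow value: 104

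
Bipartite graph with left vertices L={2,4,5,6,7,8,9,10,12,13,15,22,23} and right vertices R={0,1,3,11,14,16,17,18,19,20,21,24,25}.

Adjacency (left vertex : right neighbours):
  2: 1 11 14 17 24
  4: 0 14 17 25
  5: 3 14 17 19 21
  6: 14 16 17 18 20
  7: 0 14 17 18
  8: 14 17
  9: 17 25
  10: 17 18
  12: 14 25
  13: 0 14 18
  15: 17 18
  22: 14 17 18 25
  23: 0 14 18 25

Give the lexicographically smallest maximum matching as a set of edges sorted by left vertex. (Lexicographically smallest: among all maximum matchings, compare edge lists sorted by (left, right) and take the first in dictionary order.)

|M| = 8 (so the lex-smallest maximum matching has 8 edges)
process left vertices in ascending order; for each, take the smallest-labelled available neighbour that still permits 8 edges overall, or leave it unmatched if none does
lex-smallest matching: {2-1, 4-0, 5-3, 6-16, 7-14, 8-17, 9-25, 10-18}

Lex-smallest maximum matching: {(2,1), (4,0), (5,3), (6,16), (7,14), (8,17), (9,25), (10,18)}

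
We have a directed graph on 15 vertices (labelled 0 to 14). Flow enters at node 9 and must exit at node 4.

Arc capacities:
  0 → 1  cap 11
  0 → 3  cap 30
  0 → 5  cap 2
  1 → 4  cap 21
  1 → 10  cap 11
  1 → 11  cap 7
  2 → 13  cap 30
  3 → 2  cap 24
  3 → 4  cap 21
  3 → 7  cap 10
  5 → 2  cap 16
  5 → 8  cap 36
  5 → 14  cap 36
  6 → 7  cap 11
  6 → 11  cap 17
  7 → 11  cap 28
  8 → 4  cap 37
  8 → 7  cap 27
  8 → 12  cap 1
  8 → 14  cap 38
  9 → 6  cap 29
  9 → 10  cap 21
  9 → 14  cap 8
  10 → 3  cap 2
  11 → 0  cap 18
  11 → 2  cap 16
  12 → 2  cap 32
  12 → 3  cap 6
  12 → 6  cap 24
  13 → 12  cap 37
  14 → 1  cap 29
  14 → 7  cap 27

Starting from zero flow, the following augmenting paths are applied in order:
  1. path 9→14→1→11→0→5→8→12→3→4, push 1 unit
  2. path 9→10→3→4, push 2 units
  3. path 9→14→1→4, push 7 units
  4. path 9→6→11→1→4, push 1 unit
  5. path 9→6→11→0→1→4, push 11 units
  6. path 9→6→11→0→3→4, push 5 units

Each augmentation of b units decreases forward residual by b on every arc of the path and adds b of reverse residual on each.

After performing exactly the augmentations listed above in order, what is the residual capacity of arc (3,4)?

Residual capacity of (3,4): 13

after path 1 (9→14→1→11→0→5→8→12→3→4, push 1): res(3,4)=20
after path 2 (9→10→3→4, push 2): res(3,4)=18
after path 3 (9→14→1→4, push 7): res(3,4)=18
after path 4 (9→6→11→1→4, push 1): res(3,4)=18
after path 5 (9→6→11→0→1→4, push 11): res(3,4)=18
after path 6 (9→6→11→0→3→4, push 5): res(3,4)=13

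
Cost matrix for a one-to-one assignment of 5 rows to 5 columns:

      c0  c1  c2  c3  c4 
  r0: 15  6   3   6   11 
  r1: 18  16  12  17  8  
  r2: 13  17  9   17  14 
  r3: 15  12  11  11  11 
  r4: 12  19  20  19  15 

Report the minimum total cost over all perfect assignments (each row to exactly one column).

optimal assignment: row0→col1 (cost 6), row1→col4 (cost 8), row2→col2 (cost 9), row3→col3 (cost 11), row4→col0 (cost 12)
total = 6 + 8 + 9 + 11 + 12 = 46

Minimum assignment cost: 46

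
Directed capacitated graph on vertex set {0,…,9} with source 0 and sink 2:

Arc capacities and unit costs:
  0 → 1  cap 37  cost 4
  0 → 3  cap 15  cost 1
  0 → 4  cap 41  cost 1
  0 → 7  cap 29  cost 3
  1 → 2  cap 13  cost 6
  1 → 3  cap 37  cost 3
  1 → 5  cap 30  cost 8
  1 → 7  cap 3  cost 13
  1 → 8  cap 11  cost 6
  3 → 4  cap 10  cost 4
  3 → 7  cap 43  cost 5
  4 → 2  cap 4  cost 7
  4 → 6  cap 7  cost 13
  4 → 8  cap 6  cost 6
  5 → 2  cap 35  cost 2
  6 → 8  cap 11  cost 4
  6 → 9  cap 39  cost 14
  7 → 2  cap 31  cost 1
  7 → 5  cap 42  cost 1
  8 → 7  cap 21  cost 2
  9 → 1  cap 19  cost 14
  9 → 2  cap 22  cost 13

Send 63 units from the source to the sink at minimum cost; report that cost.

Minimum cost for 63 units: 433

shortest-cost path #1: 0→7→2 push 29 @ unit cost 4 (adds 116)
shortest-cost path #2: 0→3→7→2 push 2 @ unit cost 7 (adds 14)
shortest-cost path #3: 0→4→2 push 4 @ unit cost 8 (adds 32)
shortest-cost path #4: 0→3→7→5→2 push 13 @ unit cost 9 (adds 117)
shortest-cost path #5: 0→1→2 push 13 @ unit cost 10 (adds 130)
shortest-cost path #6: 0→4→8→7→5→2 push 2 @ unit cost 12 (adds 24)
total cost = 433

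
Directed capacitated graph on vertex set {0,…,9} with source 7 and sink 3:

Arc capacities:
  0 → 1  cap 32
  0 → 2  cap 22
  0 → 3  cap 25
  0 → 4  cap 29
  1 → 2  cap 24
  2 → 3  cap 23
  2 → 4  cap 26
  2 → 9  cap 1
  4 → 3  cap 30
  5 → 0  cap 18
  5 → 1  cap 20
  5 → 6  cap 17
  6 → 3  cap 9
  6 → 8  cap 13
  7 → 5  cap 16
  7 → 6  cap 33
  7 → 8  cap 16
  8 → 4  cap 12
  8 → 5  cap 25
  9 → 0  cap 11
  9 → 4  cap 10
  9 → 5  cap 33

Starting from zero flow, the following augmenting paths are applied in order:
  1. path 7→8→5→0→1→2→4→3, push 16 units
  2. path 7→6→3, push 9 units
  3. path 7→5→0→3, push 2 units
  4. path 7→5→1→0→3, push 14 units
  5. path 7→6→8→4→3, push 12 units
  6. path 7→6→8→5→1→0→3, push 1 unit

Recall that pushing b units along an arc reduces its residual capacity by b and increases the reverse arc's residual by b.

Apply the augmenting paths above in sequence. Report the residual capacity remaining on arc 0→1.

after path 1 (7→8→5→0→1→2→4→3, push 16): res(0,1)=16
after path 2 (7→6→3, push 9): res(0,1)=16
after path 3 (7→5→0→3, push 2): res(0,1)=16
after path 4 (7→5→1→0→3, push 14): res(0,1)=30
after path 5 (7→6→8→4→3, push 12): res(0,1)=30
after path 6 (7→6→8→5→1→0→3, push 1): res(0,1)=31

Residual capacity of (0,1): 31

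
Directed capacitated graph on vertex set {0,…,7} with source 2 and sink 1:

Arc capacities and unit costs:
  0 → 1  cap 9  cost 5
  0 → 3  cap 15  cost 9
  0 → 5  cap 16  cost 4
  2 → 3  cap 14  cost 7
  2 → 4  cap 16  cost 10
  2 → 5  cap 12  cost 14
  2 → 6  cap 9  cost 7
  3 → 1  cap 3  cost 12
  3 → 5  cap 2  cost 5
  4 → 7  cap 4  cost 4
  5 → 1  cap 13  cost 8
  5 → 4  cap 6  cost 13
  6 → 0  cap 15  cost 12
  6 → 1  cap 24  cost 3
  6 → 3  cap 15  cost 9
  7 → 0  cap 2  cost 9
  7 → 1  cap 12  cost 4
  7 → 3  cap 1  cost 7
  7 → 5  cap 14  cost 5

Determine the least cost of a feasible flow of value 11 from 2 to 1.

Minimum cost for 11 units: 126

shortest-cost path #1: 2→6→1 push 9 @ unit cost 10 (adds 90)
shortest-cost path #2: 2→4→7→1 push 2 @ unit cost 18 (adds 36)
total cost = 126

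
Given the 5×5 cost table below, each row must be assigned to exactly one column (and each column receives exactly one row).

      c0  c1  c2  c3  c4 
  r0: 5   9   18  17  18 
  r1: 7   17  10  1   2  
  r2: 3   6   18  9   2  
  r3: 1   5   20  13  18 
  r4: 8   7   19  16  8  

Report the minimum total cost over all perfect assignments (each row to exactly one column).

Minimum assignment cost: 29

optimal assignment: row0→col2 (cost 18), row1→col3 (cost 1), row2→col4 (cost 2), row3→col0 (cost 1), row4→col1 (cost 7)
total = 18 + 1 + 2 + 1 + 7 = 29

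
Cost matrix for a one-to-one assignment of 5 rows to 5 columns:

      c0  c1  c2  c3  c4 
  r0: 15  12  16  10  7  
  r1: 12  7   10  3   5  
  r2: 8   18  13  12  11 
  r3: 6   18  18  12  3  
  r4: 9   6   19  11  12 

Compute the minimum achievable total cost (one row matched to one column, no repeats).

optimal assignment: row0→col4 (cost 7), row1→col3 (cost 3), row2→col2 (cost 13), row3→col0 (cost 6), row4→col1 (cost 6)
total = 7 + 3 + 13 + 6 + 6 = 35

Minimum assignment cost: 35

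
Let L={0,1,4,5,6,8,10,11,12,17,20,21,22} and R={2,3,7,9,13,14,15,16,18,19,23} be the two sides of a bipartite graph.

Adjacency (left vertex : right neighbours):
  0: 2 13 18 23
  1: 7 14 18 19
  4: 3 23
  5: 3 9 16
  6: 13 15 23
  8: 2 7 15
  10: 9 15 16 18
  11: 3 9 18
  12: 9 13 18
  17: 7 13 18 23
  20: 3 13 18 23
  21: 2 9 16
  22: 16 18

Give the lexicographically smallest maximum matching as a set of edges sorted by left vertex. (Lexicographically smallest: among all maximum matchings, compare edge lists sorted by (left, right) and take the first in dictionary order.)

|M| = 10 (so the lex-smallest maximum matching has 10 edges)
process left vertices in ascending order; for each, take the smallest-labelled available neighbour that still permits 10 edges overall, or leave it unmatched if none does
lex-smallest matching: {0-2, 1-14, 4-3, 5-9, 6-13, 8-7, 10-15, 11-18, 17-23, 21-16}

Lex-smallest maximum matching: {(0,2), (1,14), (4,3), (5,9), (6,13), (8,7), (10,15), (11,18), (17,23), (21,16)}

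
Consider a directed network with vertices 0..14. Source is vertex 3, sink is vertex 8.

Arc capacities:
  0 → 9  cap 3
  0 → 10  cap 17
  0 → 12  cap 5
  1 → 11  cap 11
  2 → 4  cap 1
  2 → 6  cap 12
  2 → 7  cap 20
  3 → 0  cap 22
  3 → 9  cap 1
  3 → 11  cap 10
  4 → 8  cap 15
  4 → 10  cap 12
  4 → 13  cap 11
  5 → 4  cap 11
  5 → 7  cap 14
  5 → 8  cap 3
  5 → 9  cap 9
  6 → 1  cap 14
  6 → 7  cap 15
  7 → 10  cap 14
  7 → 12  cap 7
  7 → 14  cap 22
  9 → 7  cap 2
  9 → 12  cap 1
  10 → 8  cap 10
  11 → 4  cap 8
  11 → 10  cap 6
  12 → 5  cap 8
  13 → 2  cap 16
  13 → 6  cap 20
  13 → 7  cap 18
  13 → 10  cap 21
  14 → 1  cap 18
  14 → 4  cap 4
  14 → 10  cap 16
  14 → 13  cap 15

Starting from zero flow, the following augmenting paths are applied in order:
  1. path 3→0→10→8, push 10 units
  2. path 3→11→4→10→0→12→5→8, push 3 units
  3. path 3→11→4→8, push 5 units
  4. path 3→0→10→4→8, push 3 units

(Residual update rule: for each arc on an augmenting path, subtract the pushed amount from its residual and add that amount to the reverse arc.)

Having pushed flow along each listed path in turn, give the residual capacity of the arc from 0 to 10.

Residual capacity of (0,10): 7

after path 1 (3→0→10→8, push 10): res(0,10)=7
after path 2 (3→11→4→10→0→12→5→8, push 3): res(0,10)=10
after path 3 (3→11→4→8, push 5): res(0,10)=10
after path 4 (3→0→10→4→8, push 3): res(0,10)=7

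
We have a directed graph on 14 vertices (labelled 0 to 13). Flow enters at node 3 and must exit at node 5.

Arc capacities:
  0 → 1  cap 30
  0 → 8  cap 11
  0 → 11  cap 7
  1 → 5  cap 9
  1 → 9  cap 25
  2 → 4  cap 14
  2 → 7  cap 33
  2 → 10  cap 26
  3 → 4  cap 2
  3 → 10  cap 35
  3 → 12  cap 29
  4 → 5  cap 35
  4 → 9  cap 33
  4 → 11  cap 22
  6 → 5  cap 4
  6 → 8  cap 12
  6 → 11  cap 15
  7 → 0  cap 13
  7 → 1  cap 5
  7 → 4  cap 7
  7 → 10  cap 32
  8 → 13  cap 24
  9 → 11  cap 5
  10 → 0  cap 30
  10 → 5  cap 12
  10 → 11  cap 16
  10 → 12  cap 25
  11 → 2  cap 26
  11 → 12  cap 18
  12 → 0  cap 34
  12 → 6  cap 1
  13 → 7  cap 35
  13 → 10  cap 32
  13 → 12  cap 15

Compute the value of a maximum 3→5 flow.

Maximum flow value: 45

augment #1: 3→4→5 bottleneck 2, total now 2
augment #2: 3→10→5 bottleneck 12, total now 14
augment #3: 3→12→6→5 bottleneck 1, total now 15
augment #4: 3→10→0→1→5 bottleneck 9, total now 24
augment #5: 3→10→11→2→4→5 bottleneck 14, total now 38
augment #6: 3→12→0→8→13→7→4→5 bottleneck 7, total now 45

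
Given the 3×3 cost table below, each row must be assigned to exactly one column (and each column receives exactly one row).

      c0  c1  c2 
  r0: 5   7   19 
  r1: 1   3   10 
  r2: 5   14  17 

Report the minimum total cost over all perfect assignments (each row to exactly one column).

Minimum assignment cost: 22

optimal assignment: row0→col1 (cost 7), row1→col2 (cost 10), row2→col0 (cost 5)
total = 7 + 10 + 5 = 22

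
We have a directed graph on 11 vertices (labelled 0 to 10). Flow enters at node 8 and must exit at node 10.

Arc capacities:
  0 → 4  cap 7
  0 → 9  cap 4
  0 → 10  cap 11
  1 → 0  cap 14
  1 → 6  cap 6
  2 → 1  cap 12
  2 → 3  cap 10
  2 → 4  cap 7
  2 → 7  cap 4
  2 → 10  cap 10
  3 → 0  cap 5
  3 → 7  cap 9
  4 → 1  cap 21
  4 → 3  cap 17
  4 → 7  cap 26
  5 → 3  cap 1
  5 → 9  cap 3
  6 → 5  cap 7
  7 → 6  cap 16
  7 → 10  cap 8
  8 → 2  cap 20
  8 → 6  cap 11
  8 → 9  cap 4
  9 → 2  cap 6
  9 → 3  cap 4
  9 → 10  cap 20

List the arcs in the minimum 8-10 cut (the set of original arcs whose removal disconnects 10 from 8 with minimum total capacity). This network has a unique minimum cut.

Min-cut arcs: {(5,3), (5,9), (8,2), (8,9)} (total capacity 28)

augment #1: 8→2→10 push 10
augment #2: 8→9→10 push 4
augment #3: 8→2→7→10 push 4
augment #4: 8→2→1→0→10 push 6
augment #5: 8→6→5→9→10 push 3
augment #6: 8→6→5→3→0→10 push 1
max flow = 28; residual-reachable set from 8 gives S-side
cut edges (S→T): {(5,3), (5,9), (8,2), (8,9)} total cap 28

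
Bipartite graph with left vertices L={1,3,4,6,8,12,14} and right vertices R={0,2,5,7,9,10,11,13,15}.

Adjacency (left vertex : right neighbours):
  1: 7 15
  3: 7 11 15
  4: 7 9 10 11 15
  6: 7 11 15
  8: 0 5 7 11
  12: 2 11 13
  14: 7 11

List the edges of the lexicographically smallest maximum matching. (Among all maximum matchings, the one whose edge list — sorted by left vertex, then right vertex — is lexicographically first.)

|M| = 6 (so the lex-smallest maximum matching has 6 edges)
process left vertices in ascending order; for each, take the smallest-labelled available neighbour that still permits 6 edges overall, or leave it unmatched if none does
lex-smallest matching: {1-7, 3-11, 4-9, 6-15, 8-0, 12-2}

Lex-smallest maximum matching: {(1,7), (3,11), (4,9), (6,15), (8,0), (12,2)}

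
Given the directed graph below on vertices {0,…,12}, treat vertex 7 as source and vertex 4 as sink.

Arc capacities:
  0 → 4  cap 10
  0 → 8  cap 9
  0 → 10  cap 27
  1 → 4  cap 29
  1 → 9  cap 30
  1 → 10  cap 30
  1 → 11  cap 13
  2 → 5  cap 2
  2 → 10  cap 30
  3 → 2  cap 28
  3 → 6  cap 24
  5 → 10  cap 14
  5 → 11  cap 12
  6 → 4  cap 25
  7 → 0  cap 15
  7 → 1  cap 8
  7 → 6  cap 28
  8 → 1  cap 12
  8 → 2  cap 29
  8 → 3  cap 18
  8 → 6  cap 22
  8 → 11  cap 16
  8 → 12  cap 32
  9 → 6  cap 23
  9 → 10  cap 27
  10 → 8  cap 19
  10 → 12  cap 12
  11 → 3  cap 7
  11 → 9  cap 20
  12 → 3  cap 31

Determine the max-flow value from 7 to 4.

Maximum flow value: 48

augment #1: 7→0→4 bottleneck 10, total now 10
augment #2: 7→1→4 bottleneck 8, total now 18
augment #3: 7→6→4 bottleneck 25, total now 43
augment #4: 7→0→8→1→4 bottleneck 5, total now 48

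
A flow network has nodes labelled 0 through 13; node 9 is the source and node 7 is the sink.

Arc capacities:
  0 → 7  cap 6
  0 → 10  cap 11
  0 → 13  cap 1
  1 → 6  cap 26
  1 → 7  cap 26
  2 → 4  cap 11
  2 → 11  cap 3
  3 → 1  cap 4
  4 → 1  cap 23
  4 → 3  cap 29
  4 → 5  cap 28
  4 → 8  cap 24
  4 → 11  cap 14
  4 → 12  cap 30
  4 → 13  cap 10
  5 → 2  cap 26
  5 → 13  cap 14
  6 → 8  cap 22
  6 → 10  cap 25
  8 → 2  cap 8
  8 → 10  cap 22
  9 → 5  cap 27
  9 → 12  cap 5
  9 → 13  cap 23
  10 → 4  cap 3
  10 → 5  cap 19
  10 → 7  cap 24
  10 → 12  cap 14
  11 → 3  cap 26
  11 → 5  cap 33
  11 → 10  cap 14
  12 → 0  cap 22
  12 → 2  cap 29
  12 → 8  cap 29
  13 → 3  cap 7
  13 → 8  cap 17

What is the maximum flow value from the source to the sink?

Maximum flow value: 40

augment #1: 9→12→0→7 bottleneck 5, total now 5
augment #2: 9→13→3→1→7 bottleneck 4, total now 9
augment #3: 9→13→8→10→7 bottleneck 17, total now 26
augment #4: 9→5→2→4→1→7 bottleneck 11, total now 37
augment #5: 9→5→2→11→10→7 bottleneck 3, total now 40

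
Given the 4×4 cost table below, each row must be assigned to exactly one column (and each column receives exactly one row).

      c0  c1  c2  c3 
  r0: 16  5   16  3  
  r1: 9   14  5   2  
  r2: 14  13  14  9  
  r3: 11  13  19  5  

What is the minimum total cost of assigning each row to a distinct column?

Minimum assignment cost: 29

optimal assignment: row0→col1 (cost 5), row1→col2 (cost 5), row2→col0 (cost 14), row3→col3 (cost 5)
total = 5 + 5 + 14 + 5 = 29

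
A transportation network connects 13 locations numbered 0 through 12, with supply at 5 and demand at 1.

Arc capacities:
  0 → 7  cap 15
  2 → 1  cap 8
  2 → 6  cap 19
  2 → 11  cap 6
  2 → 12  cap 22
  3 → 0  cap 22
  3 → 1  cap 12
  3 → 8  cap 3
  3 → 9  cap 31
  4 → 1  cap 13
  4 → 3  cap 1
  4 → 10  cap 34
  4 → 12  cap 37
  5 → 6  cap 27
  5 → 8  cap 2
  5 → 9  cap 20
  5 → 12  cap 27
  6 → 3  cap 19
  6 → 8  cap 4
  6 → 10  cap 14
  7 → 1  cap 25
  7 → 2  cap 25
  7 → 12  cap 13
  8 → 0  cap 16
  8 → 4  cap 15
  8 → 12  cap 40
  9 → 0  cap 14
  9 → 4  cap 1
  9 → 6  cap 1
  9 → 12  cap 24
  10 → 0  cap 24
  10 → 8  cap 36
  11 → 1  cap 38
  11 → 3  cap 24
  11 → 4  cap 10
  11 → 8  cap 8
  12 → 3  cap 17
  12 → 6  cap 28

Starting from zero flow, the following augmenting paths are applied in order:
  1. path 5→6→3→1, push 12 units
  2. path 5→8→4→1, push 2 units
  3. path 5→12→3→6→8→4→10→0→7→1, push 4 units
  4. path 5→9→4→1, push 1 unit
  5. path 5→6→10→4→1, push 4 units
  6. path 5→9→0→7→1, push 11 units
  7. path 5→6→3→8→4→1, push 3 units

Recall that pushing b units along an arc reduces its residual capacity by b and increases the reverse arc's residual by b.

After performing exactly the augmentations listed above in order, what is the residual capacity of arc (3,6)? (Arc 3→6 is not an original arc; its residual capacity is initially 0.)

Residual capacity of (3,6): 11

after path 1 (5→6→3→1, push 12): res(3,6)=12
after path 2 (5→8→4→1, push 2): res(3,6)=12
after path 3 (5→12→3→6→8→4→10→0→7→1, push 4): res(3,6)=8
after path 4 (5→9→4→1, push 1): res(3,6)=8
after path 5 (5→6→10→4→1, push 4): res(3,6)=8
after path 6 (5→9→0→7→1, push 11): res(3,6)=8
after path 7 (5→6→3→8→4→1, push 3): res(3,6)=11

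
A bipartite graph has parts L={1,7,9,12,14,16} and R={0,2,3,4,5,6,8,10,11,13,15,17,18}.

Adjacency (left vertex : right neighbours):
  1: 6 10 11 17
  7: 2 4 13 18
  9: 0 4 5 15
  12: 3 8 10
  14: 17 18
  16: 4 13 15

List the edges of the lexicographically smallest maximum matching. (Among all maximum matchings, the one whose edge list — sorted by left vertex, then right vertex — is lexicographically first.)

|M| = 6 (so the lex-smallest maximum matching has 6 edges)
process left vertices in ascending order; for each, take the smallest-labelled available neighbour that still permits 6 edges overall, or leave it unmatched if none does
lex-smallest matching: {1-6, 7-2, 9-0, 12-3, 14-17, 16-4}

Lex-smallest maximum matching: {(1,6), (7,2), (9,0), (12,3), (14,17), (16,4)}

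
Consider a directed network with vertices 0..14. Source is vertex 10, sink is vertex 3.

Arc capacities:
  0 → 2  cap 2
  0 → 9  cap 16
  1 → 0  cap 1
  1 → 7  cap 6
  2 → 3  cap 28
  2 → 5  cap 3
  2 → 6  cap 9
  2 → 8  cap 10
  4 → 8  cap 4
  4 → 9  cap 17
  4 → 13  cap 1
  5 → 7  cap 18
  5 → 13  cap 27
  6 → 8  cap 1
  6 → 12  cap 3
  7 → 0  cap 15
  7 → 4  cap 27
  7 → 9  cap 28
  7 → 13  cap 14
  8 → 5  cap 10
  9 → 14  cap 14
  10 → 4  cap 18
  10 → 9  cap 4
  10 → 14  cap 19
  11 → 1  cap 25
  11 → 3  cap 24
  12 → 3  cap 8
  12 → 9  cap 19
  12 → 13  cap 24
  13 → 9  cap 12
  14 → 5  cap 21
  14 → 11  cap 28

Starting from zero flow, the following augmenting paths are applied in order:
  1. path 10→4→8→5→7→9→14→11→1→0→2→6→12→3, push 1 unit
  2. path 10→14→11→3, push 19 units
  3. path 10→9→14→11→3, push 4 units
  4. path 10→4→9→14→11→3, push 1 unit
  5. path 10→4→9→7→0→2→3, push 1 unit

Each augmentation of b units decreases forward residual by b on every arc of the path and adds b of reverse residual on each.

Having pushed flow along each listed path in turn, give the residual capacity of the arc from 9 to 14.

after path 1 (10→4→8→5→7→9→14→11→1→0→2→6→12→3, push 1): res(9,14)=13
after path 2 (10→14→11→3, push 19): res(9,14)=13
after path 3 (10→9→14→11→3, push 4): res(9,14)=9
after path 4 (10→4→9→14→11→3, push 1): res(9,14)=8
after path 5 (10→4→9→7→0→2→3, push 1): res(9,14)=8

Residual capacity of (9,14): 8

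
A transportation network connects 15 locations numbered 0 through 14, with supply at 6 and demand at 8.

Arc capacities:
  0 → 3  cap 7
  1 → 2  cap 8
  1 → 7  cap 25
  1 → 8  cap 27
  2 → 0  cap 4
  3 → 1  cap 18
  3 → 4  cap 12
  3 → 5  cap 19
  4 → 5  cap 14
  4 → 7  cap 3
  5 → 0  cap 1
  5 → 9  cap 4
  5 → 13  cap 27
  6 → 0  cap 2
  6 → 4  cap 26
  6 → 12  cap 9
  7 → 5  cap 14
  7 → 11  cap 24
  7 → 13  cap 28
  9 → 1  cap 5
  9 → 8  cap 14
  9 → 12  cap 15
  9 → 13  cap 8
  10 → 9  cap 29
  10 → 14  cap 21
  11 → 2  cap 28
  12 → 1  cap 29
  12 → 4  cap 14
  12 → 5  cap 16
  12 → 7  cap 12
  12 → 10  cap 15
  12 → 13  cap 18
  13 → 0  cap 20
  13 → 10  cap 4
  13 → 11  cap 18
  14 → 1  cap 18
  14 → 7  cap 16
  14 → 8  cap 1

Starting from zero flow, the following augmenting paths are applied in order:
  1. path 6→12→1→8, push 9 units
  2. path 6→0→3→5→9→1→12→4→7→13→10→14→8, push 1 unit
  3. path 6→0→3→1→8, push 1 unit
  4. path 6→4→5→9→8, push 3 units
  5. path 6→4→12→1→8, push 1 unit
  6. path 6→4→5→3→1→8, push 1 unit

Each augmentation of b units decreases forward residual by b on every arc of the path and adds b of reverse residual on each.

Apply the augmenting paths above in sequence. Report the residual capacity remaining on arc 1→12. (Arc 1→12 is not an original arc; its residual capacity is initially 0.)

after path 1 (6→12→1→8, push 9): res(1,12)=9
after path 2 (6→0→3→5→9→1→12→4→7→13→10→14→8, push 1): res(1,12)=8
after path 3 (6→0→3→1→8, push 1): res(1,12)=8
after path 4 (6→4→5→9→8, push 3): res(1,12)=8
after path 5 (6→4→12→1→8, push 1): res(1,12)=9
after path 6 (6→4→5→3→1→8, push 1): res(1,12)=9

Residual capacity of (1,12): 9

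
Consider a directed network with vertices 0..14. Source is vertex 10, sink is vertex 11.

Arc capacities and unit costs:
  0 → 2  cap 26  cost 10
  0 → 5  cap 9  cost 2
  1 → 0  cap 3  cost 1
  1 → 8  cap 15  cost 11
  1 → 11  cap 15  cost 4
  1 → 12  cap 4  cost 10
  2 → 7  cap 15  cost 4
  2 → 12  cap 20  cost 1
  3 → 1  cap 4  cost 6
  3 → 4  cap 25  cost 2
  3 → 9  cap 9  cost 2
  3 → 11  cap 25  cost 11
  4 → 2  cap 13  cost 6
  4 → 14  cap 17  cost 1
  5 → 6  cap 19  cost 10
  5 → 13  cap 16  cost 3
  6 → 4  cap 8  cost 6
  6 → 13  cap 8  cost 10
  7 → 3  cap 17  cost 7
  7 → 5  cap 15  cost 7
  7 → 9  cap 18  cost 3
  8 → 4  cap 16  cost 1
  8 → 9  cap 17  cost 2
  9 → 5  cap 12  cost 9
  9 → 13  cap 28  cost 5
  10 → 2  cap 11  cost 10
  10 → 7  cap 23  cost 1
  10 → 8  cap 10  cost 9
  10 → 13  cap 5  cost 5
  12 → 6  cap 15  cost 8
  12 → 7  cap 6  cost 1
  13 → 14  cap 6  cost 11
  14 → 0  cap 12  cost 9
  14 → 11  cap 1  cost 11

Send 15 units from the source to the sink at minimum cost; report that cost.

shortest-cost path #1: 10→7→3→1→11 push 4 @ unit cost 18 (adds 72)
shortest-cost path #2: 10→7→3→11 push 11 @ unit cost 19 (adds 209)
total cost = 281

Minimum cost for 15 units: 281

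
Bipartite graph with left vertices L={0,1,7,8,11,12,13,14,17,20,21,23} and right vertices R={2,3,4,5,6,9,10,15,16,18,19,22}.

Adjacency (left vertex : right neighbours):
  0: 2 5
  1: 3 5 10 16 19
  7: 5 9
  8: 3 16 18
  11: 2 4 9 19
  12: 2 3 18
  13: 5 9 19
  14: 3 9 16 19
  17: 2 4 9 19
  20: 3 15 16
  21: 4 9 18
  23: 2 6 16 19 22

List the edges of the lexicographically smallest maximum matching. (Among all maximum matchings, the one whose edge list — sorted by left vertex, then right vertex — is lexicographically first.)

Lex-smallest maximum matching: {(0,2), (1,10), (7,5), (8,3), (11,4), (12,18), (13,9), (14,16), (17,19), (20,15), (23,6)}

|M| = 11 (so the lex-smallest maximum matching has 11 edges)
process left vertices in ascending order; for each, take the smallest-labelled available neighbour that still permits 11 edges overall, or leave it unmatched if none does
lex-smallest matching: {0-2, 1-10, 7-5, 8-3, 11-4, 12-18, 13-9, 14-16, 17-19, 20-15, 23-6}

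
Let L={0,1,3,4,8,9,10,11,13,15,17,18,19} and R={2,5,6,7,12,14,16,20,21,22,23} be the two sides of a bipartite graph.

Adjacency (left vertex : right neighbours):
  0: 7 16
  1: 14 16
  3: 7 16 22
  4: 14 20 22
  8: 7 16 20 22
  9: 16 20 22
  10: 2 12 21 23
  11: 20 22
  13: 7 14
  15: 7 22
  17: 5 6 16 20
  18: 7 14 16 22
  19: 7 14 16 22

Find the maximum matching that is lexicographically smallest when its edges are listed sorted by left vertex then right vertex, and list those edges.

|M| = 7 (so the lex-smallest maximum matching has 7 edges)
process left vertices in ascending order; for each, take the smallest-labelled available neighbour that still permits 7 edges overall, or leave it unmatched if none does
lex-smallest matching: {0-7, 1-14, 3-16, 4-20, 8-22, 10-2, 17-5}

Lex-smallest maximum matching: {(0,7), (1,14), (3,16), (4,20), (8,22), (10,2), (17,5)}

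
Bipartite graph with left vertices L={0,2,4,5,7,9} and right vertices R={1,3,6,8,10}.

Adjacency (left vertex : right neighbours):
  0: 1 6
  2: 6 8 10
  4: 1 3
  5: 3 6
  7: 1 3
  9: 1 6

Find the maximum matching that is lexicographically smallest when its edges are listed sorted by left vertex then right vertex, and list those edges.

Lex-smallest maximum matching: {(0,1), (2,8), (4,3), (5,6)}

|M| = 4 (so the lex-smallest maximum matching has 4 edges)
process left vertices in ascending order; for each, take the smallest-labelled available neighbour that still permits 4 edges overall, or leave it unmatched if none does
lex-smallest matching: {0-1, 2-8, 4-3, 5-6}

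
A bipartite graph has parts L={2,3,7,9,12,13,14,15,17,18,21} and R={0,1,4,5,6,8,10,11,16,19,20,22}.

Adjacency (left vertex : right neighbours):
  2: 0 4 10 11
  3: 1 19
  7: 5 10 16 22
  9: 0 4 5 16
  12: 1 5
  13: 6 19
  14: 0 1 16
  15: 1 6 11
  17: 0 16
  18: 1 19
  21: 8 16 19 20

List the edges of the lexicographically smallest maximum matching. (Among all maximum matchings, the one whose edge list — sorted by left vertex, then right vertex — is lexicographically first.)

Lex-smallest maximum matching: {(2,10), (3,1), (7,22), (9,4), (12,5), (13,6), (14,0), (15,11), (17,16), (18,19), (21,8)}

|M| = 11 (so the lex-smallest maximum matching has 11 edges)
process left vertices in ascending order; for each, take the smallest-labelled available neighbour that still permits 11 edges overall, or leave it unmatched if none does
lex-smallest matching: {2-10, 3-1, 7-22, 9-4, 12-5, 13-6, 14-0, 15-11, 17-16, 18-19, 21-8}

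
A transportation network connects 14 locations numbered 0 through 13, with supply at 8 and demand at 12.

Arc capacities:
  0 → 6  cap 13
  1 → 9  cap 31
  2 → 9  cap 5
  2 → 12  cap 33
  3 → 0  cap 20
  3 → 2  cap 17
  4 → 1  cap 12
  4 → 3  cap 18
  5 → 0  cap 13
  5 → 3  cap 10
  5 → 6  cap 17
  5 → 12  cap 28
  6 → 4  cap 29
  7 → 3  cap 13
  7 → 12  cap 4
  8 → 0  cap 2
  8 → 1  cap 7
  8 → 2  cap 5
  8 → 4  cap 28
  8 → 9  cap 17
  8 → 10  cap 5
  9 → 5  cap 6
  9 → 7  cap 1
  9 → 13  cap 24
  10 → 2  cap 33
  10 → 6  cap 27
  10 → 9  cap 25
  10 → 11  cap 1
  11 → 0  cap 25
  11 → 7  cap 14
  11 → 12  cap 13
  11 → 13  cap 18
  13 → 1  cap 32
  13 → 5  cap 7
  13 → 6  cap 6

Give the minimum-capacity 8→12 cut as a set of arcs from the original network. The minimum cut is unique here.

augment #1: 8→2→12 push 5
augment #2: 8→9→5→12 push 6
augment #3: 8→9→7→12 push 1
augment #4: 8→10→2→12 push 5
augment #5: 8→4→3→2→12 push 17
augment #6: 8→9→13→5→12 push 7
max flow = 41; residual-reachable set from 8 gives S-side
cut edges (S→T): {(3,2), (8,2), (8,10), (9,5), (9,7), (13,5)} total cap 41

Min-cut arcs: {(3,2), (8,2), (8,10), (9,5), (9,7), (13,5)} (total capacity 41)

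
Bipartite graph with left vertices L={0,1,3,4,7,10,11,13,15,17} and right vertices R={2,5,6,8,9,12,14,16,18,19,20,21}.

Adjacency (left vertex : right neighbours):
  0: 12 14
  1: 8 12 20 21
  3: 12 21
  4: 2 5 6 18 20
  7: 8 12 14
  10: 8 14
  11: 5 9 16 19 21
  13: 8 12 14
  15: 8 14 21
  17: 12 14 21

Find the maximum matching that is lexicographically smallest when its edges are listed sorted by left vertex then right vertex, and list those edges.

|M| = 7 (so the lex-smallest maximum matching has 7 edges)
process left vertices in ascending order; for each, take the smallest-labelled available neighbour that still permits 7 edges overall, or leave it unmatched if none does
lex-smallest matching: {0-12, 1-20, 3-21, 4-2, 7-8, 10-14, 11-5}

Lex-smallest maximum matching: {(0,12), (1,20), (3,21), (4,2), (7,8), (10,14), (11,5)}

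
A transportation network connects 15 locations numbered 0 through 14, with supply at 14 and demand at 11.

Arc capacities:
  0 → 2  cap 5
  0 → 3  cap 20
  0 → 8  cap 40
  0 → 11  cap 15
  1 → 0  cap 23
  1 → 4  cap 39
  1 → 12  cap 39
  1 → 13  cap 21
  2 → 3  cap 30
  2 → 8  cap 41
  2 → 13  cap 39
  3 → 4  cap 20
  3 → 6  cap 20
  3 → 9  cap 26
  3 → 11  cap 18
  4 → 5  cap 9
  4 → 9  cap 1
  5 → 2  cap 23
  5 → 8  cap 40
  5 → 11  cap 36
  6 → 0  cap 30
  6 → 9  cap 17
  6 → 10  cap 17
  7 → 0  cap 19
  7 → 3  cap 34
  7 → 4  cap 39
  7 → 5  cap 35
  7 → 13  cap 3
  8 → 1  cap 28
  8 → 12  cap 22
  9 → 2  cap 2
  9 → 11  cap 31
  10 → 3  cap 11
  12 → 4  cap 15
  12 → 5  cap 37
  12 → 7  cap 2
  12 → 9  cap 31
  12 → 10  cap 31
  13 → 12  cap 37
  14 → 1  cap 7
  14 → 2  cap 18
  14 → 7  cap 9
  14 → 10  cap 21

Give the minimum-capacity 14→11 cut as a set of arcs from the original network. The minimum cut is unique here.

Min-cut arcs: {(10,3), (14,1), (14,2), (14,7)} (total capacity 45)

augment #1: 14→1→0→11 push 7
augment #2: 14→2→3→11 push 18
augment #3: 14→7→0→11 push 8
augment #4: 14→7→5→11 push 1
augment #5: 14→10→3→9→11 push 11
max flow = 45; residual-reachable set from 14 gives S-side
cut edges (S→T): {(10,3), (14,1), (14,2), (14,7)} total cap 45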